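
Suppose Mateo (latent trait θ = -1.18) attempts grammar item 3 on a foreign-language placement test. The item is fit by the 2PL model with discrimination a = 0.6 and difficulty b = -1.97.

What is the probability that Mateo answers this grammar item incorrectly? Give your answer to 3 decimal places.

P(θ) = 1 / (1 + exp(−a(θ − b)))
Exponent: 0.6 × (-1.18 − (-1.97)) = 0.4740
1/(1 + e^{-0.4740}) = 0.6163
P(incorrect) = 1 − 0.6163 = 0.3837

0.384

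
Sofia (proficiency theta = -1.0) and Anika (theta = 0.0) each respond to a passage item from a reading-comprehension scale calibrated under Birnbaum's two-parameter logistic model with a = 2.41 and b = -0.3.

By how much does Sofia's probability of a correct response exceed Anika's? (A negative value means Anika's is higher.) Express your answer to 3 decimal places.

-0.517

P(theta) = 1 / (1 + exp(−a(theta − b)))
P(Sofia) = 0.1562  [exponent -1.6870]
P(Anika) = 0.6733  [exponent 0.7230]
Difference = 0.1562 − 0.6733 = -0.5171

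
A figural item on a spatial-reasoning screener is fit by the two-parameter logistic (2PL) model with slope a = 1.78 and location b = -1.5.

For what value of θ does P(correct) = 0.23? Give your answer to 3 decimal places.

P(θ) = 1 / (1 + exp(−a(θ − b)))
logit = ln(0.2300/0.7700) = -1.2083
θ = b + logit/(a) = -1.5 + (-1.2083)/1.7800 = -2.1788

-2.179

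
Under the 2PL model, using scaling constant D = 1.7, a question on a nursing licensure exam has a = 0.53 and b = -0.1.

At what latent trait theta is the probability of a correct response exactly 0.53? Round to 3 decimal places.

P(theta) = 1 / (1 + exp(−D·a(theta − b)))
logit = ln(0.5300/0.4700) = 0.1201
theta = b + logit/(1.7·a) = -0.1 + 0.1201/0.9010 = 0.0333

0.033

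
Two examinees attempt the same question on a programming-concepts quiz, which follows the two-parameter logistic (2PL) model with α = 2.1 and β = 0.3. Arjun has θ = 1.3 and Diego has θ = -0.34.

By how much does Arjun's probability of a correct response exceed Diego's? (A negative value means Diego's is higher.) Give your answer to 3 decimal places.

P(θ) = 1 / (1 + exp(−α(θ − β)))
P(Arjun) = 0.8909  [exponent 2.1000]
P(Diego) = 0.2069  [exponent -1.3440]
Difference = 0.8909 − 0.2069 = 0.6841

0.684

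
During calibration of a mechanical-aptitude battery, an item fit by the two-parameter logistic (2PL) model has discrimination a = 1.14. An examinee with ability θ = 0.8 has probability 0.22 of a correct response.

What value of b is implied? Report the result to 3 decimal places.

P(θ) = 1 / (1 + exp(−a(θ − b)))
logit(0.22) = ln(0.22/0.78) = -1.2657
b = θ − logit/(a) = 0.8 − (-1.2657)/1.1400 = 1.9102

1.910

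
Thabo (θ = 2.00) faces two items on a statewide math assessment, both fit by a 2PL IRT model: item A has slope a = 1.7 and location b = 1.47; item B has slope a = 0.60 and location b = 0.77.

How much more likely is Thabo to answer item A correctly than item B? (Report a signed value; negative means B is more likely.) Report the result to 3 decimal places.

0.035

P(θ) = 1 / (1 + exp(−a(θ − b)))
P_A = 0.7112
P_B = 0.6766
P_A − P_B = 0.0346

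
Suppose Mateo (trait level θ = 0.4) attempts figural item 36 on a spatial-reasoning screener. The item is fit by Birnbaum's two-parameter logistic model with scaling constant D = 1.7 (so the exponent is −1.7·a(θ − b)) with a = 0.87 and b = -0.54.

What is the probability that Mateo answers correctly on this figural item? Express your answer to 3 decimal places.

0.801

P(θ) = 1 / (1 + exp(−D·a(θ − b)))
Exponent: 1.7 × 0.87 × (0.4 − (-0.54)) = 1.3903
1/(1 + e^{-1.3903}) = 0.8006
P = 0.8006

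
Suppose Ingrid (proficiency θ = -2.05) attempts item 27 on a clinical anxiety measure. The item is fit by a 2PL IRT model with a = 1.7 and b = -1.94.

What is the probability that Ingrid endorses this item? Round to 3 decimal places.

P(θ) = 1 / (1 + exp(−a(θ − b)))
Exponent: 1.7 × (-2.05 − (-1.94)) = -0.1870
1/(1 + e^{0.1870}) = 0.4534

0.453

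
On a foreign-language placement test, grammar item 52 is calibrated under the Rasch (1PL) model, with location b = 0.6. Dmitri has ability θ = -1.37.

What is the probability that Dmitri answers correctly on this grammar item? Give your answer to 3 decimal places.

P(θ) = 1 / (1 + exp(−(θ − b)))
Exponent: (-1.37 − 0.6) = -1.9700
1/(1 + e^{1.9700}) = 0.1224
P = 0.1224

0.122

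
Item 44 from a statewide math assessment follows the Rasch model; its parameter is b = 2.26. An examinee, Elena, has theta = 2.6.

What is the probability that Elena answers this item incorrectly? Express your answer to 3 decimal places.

P(theta) = 1 / (1 + exp(−(theta − b)))
Exponent: (2.6 − 2.26) = 0.3400
1/(1 + e^{-0.3400}) = 0.5842
P = 0.5842
P(incorrect) = 1 − 0.5842 = 0.4158

0.416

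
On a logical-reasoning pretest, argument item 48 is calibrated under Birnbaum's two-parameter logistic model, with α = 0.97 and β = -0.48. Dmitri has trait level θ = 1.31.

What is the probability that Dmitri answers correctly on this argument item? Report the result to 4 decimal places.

P(θ) = 1 / (1 + exp(−α(θ − β)))
Exponent: 0.97 × (1.31 − (-0.48)) = 1.7363
1/(1 + e^{-1.7363}) = 0.8502

0.8502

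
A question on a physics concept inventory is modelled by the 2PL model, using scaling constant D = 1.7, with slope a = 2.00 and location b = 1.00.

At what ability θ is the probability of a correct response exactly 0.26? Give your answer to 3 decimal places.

P(θ) = 1 / (1 + exp(−D·a(θ − b)))
logit = ln(0.2600/0.7400) = -1.0460
θ = b + logit/(1.7·a) = 1.00 + (-1.0460)/3.4000 = 0.6924

0.692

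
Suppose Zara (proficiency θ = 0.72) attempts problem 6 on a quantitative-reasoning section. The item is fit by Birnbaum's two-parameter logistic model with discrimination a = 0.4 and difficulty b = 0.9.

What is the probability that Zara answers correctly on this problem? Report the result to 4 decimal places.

P(θ) = 1 / (1 + exp(−a(θ − b)))
Exponent: 0.4 × (0.72 − 0.9) = -0.0720
1/(1 + e^{0.0720}) = 0.4820

0.4820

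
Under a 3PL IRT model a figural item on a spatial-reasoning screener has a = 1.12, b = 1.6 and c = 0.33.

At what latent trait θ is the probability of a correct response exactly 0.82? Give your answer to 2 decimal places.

2.49

P(θ) = c + (1 − c) · 1 / (1 + exp(−a(θ − b)))
Remove guessing floor: (0.82 − 0.33)/(1 − 0.33) = 0.7313
logit = ln(0.7313/0.2687) = 1.0014
θ = b + logit/(a) = 1.6 + 1.0014/1.1200 = 2.4942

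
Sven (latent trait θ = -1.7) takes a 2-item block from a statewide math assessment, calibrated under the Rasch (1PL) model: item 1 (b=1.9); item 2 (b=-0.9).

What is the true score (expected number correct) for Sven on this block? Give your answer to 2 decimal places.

0.34

P(θ) = 1 / (1 + exp(−(θ − b)))
P_1 = 1/(1+e^{3.6000}) = 0.0266
P_2 = 1/(1+e^{0.8000}) = 0.3100
E[score] = 0.0266 + 0.3100 = 0.3366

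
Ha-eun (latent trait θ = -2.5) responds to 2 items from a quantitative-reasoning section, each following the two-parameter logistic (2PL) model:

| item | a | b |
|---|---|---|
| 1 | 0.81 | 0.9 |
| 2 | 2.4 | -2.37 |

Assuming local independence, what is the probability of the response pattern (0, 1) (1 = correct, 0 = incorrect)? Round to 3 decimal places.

0.397

P(θ) = 1 / (1 + exp(−a(θ − b)))
P_1 = 1/(1+e^{2.7540}) = 0.0599
P_2 = 1/(1+e^{0.3120}) = 0.4226
L = (1−P_1) × P_2 = 0.9401 × 0.4226 = 0.39733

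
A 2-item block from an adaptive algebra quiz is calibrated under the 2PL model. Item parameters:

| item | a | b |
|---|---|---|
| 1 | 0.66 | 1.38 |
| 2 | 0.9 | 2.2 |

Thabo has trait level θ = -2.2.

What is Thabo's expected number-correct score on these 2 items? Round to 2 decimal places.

0.10

P(θ) = 1 / (1 + exp(−a(θ − b)))
P_1 = 1/(1+e^{2.3628}) = 0.0861
P_2 = 1/(1+e^{3.9600}) = 0.0187
E[score] = 0.0861 + 0.0187 = 0.1048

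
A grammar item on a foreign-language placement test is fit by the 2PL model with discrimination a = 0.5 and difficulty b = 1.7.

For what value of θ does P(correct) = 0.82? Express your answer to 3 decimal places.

4.733

P(θ) = 1 / (1 + exp(−a(θ − b)))
logit = ln(0.8200/0.1800) = 1.5163
θ = b + logit/(a) = 1.7 + 1.5163/0.5000 = 4.7327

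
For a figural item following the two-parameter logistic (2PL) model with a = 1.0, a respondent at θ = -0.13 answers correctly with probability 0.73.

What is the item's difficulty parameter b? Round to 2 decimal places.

-1.12

P(θ) = 1 / (1 + exp(−a(θ − b)))
logit(0.73) = ln(0.73/0.27) = 0.9946
b = θ − logit/(a) = -0.13 − 0.9946/1.0000 = -1.1246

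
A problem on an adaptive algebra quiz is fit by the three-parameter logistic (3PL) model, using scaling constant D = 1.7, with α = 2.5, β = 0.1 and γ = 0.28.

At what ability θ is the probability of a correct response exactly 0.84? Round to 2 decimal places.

P(θ) = γ + (1 − γ) · 1 / (1 + exp(−D·α(θ − β)))
Remove guessing floor: (0.84 − 0.28)/(1 − 0.28) = 0.7778
logit = ln(0.7778/0.2222) = 1.2528
θ = β + logit/(1.7·α) = 0.1 + 1.2528/4.2500 = 0.3948

0.39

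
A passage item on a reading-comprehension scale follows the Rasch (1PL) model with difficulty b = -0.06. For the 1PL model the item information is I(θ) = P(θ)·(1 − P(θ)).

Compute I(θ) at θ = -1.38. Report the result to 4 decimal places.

0.1664

P = 1/(1+e^{1.3200}) = 0.2108
P(1−P) = 0.2108 × 0.7892 = 0.1664
I = P(1−P) = 0.16637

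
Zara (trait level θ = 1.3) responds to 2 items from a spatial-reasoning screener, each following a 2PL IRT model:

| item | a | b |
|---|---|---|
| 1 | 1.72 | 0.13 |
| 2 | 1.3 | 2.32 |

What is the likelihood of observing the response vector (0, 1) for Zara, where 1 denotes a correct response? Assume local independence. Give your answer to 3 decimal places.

P(θ) = 1 / (1 + exp(−a(θ − b)))
P_1 = 1/(1+e^{-2.0124}) = 0.8821
P_2 = 1/(1+e^{1.3260}) = 0.2098
L = (1−P_1) × P_2 = 0.1179 × 0.2098 = 0.02474

0.025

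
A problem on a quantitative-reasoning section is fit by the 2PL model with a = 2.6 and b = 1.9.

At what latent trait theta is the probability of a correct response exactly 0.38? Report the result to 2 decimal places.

1.71

P(theta) = 1 / (1 + exp(−a(theta − b)))
logit = ln(0.3800/0.6200) = -0.4895
theta = b + logit/(a) = 1.9 + (-0.4895)/2.6000 = 1.7117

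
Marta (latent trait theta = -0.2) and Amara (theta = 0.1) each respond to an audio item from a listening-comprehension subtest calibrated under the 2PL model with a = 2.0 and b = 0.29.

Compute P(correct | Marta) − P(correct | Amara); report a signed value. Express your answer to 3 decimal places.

P(theta) = 1 / (1 + exp(−a(theta − b)))
P(Marta) = 0.2729  [exponent -0.9800]
P(Amara) = 0.4061  [exponent -0.3800]
Difference = 0.2729 − 0.4061 = -0.1332

-0.133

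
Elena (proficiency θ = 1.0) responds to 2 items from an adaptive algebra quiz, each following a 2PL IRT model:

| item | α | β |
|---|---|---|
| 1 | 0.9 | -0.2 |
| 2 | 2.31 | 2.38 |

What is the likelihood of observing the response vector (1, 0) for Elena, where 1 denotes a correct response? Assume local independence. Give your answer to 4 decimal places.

0.7169

P(θ) = 1 / (1 + exp(−α(θ − β)))
P_1 = 1/(1+e^{-1.0800}) = 0.7465
P_2 = 1/(1+e^{3.1878}) = 0.0396
L = P_1 × (1−P_2) = 0.7465 × 0.9604 = 0.71691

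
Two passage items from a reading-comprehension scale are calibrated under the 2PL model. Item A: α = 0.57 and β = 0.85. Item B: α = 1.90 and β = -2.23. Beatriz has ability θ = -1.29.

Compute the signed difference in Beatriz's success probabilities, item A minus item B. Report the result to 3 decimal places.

-0.628

P(θ) = 1 / (1 + exp(−α(θ − β)))
P_A = 0.2280
P_B = 0.8564
P_A − P_B = -0.6285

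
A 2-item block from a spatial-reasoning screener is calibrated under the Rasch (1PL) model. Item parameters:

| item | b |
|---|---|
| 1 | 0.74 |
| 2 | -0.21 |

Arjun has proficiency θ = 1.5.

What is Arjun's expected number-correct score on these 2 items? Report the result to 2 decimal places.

1.53

P(θ) = 1 / (1 + exp(−(θ − b)))
P_1 = 1/(1+e^{-0.7600}) = 0.6814
P_2 = 1/(1+e^{-1.7100}) = 0.8468
E[score] = 0.6814 + 0.8468 = 1.5282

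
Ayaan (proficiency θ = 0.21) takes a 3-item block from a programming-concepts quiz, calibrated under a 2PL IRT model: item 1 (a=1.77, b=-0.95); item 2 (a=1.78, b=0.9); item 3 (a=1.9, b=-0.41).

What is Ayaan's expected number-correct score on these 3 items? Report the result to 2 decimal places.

P(θ) = 1 / (1 + exp(−a(θ − b)))
P_1 = 1/(1+e^{-2.0532}) = 0.8863
P_2 = 1/(1+e^{1.2282}) = 0.2265
P_3 = 1/(1+e^{-1.1780}) = 0.7646
E[score] = 0.8863 + 0.2265 + 0.7646 = 1.8774

1.88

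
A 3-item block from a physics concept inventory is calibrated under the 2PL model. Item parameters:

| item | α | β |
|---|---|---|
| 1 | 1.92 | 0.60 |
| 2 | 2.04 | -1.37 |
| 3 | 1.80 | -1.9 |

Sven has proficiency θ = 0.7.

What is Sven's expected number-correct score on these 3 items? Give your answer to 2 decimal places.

2.52

P(θ) = 1 / (1 + exp(−α(θ − β)))
P_1 = 1/(1+e^{-0.1920}) = 0.5479
P_2 = 1/(1+e^{-4.2228}) = 0.9856
P_3 = 1/(1+e^{-4.6800}) = 0.9908
E[score] = 0.5479 + 0.9856 + 0.9908 = 2.5242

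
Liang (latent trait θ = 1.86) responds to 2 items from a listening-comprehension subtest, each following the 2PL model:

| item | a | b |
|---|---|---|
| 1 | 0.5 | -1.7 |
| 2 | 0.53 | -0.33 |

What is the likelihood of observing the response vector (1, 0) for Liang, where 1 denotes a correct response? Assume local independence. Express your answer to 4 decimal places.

0.2041

P(θ) = 1 / (1 + exp(−a(θ − b)))
P_1 = 1/(1+e^{-1.7800}) = 0.8557
P_2 = 1/(1+e^{-1.1607}) = 0.7615
L = P_1 × (1−P_2) = 0.8557 × 0.2385 = 0.20412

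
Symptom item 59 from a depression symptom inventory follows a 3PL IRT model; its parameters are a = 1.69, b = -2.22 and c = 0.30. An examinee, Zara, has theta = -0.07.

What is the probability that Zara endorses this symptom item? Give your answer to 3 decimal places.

P(theta) = c + (1 − c) · 1 / (1 + exp(−a(theta − b)))
Exponent: 1.69 × (-0.07 − (-2.22)) = 3.6335
1/(1 + e^{-3.6335}) = 0.9743
P = 0.30 + 0.70 × 0.9743 = 0.9820

0.982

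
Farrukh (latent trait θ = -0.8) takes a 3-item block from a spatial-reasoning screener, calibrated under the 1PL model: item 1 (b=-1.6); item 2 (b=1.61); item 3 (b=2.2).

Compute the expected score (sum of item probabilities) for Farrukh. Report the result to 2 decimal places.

0.82

P(θ) = 1 / (1 + exp(−(θ − b)))
P_1 = 1/(1+e^{-0.8000}) = 0.6900
P_2 = 1/(1+e^{2.4100}) = 0.0824
P_3 = 1/(1+e^{3.0000}) = 0.0474
E[score] = 0.6900 + 0.0824 + 0.0474 = 0.8198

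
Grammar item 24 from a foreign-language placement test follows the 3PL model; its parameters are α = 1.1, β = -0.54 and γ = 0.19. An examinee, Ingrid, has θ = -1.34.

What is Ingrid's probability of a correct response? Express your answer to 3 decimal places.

P(θ) = γ + (1 − γ) · 1 / (1 + exp(−α(θ − β)))
Exponent: 1.1 × (-1.34 − (-0.54)) = -0.8800
1/(1 + e^{0.8800}) = 0.2932
P = 0.19 + 0.81 × 0.2932 = 0.4275

0.427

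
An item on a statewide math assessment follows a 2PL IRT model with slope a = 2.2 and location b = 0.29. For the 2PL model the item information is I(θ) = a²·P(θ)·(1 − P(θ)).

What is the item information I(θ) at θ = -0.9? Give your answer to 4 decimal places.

0.3067

P = 1/(1+e^{2.6180}) = 0.0680
P(1−P) = 0.0680 × 0.9320 = 0.0634
I = a² × P(1−P) = 2.2² × 0.0634 = 0.30669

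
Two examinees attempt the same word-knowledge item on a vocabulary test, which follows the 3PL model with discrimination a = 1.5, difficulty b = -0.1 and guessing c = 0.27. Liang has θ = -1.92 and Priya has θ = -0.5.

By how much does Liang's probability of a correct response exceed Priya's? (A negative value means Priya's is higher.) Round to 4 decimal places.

-0.2140

P(θ) = c + (1 − c) · 1 / (1 + exp(−a(θ − b)))
P(Liang) = 0.3147  [exponent -2.7300]
P(Priya) = 0.5287  [exponent -0.6000]
Difference = 0.3147 − 0.5287 = -0.2140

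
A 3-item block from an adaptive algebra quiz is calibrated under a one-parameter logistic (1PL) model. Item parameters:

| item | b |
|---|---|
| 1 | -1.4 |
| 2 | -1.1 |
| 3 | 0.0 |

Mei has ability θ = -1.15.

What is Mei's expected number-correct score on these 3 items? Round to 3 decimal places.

P(θ) = 1 / (1 + exp(−(θ − b)))
P_1 = 1/(1+e^{-0.2500}) = 0.5622
P_2 = 1/(1+e^{0.0500}) = 0.4875
P_3 = 1/(1+e^{1.1500}) = 0.2405
E[score] = 0.5622 + 0.4875 + 0.2405 = 1.2902

1.290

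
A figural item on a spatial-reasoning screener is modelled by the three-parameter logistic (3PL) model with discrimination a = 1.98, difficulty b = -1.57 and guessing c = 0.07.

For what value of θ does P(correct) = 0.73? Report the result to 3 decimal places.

P(θ) = c + (1 − c) · 1 / (1 + exp(−a(θ − b)))
Remove guessing floor: (0.73 − 0.07)/(1 − 0.07) = 0.7097
logit = ln(0.7097/0.2903) = 0.8938
θ = b + logit/(a) = -1.57 + 0.8938/1.9800 = -1.1186

-1.119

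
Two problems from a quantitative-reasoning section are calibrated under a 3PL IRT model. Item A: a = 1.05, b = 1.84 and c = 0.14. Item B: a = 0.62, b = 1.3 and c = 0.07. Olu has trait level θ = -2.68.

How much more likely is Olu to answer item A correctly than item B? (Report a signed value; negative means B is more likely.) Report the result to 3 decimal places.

P(θ) = c + (1 − c) · 1 / (1 + exp(−a(θ − b)))
P_A = 0.1474
P_B = 0.1427
P_A − P_B = 0.0047

0.005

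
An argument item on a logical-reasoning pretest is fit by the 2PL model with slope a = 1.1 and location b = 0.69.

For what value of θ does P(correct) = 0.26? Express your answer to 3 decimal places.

P(θ) = 1 / (1 + exp(−a(θ − b)))
logit = ln(0.2600/0.7400) = -1.0460
θ = b + logit/(a) = 0.69 + (-1.0460)/1.1000 = -0.2609

-0.261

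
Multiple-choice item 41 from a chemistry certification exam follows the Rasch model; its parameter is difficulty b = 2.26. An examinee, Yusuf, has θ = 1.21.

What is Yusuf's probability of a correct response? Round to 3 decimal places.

0.259

P(θ) = 1 / (1 + exp(−(θ − b)))
Exponent: (1.21 − 2.26) = -1.0500
1/(1 + e^{1.0500}) = 0.2592
P = 0.2592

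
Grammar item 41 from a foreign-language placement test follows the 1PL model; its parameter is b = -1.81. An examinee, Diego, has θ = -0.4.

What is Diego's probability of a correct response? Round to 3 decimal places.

0.804

P(θ) = 1 / (1 + exp(−(θ − b)))
Exponent: (-0.4 − (-1.81)) = 1.4100
1/(1 + e^{-1.4100}) = 0.8038
P = 0.8038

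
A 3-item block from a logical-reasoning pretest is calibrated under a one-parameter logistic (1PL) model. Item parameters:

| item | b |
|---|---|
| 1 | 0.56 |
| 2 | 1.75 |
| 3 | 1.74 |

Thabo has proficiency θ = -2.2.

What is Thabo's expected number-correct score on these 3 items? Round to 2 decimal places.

0.10

P(θ) = 1 / (1 + exp(−(θ − b)))
P_1 = 1/(1+e^{2.7600}) = 0.0595
P_2 = 1/(1+e^{3.9500}) = 0.0189
P_3 = 1/(1+e^{3.9400}) = 0.0191
E[score] = 0.0595 + 0.0189 + 0.0191 = 0.0975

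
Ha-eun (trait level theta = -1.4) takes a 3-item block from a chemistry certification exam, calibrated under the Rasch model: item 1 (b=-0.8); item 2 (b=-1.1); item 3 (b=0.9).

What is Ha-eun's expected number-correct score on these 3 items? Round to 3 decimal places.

0.871

P(theta) = 1 / (1 + exp(−(theta − b)))
P_1 = 1/(1+e^{0.6000}) = 0.3543
P_2 = 1/(1+e^{0.3000}) = 0.4256
P_3 = 1/(1+e^{2.3000}) = 0.0911
E[score] = 0.3543 + 0.4256 + 0.0911 = 0.8710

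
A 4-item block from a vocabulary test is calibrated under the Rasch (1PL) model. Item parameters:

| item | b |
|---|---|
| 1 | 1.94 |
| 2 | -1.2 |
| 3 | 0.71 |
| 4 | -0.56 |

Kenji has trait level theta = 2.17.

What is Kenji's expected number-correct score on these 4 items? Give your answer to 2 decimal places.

P(theta) = 1 / (1 + exp(−(theta − b)))
P_1 = 1/(1+e^{-0.2300}) = 0.5572
P_2 = 1/(1+e^{-3.3700}) = 0.9668
P_3 = 1/(1+e^{-1.4600}) = 0.8115
P_4 = 1/(1+e^{-2.7300}) = 0.9388
E[score] = 0.5572 + 0.9668 + 0.8115 + 0.9388 = 3.2743

3.27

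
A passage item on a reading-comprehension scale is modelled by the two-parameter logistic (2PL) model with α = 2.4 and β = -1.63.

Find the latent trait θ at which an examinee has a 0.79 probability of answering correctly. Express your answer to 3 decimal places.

P(θ) = 1 / (1 + exp(−α(θ − β)))
logit = ln(0.7900/0.2100) = 1.3249
θ = β + logit/(α) = -1.63 + 1.3249/2.4000 = -1.0779

-1.078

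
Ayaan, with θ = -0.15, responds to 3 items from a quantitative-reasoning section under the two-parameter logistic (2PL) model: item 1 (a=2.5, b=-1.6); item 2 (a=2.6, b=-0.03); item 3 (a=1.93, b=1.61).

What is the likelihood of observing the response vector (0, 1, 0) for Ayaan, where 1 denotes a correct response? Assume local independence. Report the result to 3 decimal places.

0.011

P(θ) = 1 / (1 + exp(−a(θ − b)))
P_1 = 1/(1+e^{-3.6250}) = 0.9740
P_2 = 1/(1+e^{0.3120}) = 0.4226
P_3 = 1/(1+e^{3.3968}) = 0.0324
L = (1−P_1) × P_2 × (1−P_3) = 0.0260 × 0.4226 × 0.9676 = 0.01061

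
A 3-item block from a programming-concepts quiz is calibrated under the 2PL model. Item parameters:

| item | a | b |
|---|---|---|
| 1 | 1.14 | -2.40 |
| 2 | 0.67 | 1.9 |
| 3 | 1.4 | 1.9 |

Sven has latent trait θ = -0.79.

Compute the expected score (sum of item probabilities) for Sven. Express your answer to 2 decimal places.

P(θ) = 1 / (1 + exp(−a(θ − b)))
P_1 = 1/(1+e^{-1.8354}) = 0.8624
P_2 = 1/(1+e^{1.8023}) = 0.1416
P_3 = 1/(1+e^{3.7660}) = 0.0226
E[score] = 0.8624 + 0.1416 + 0.0226 = 1.0266

1.03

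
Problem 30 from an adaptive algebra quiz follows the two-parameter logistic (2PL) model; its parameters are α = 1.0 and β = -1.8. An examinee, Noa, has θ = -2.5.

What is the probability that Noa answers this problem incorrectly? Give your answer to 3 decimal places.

0.668

P(θ) = 1 / (1 + exp(−α(θ − β)))
Exponent: 1.0 × (-2.5 − (-1.8)) = -0.7000
1/(1 + e^{0.7000}) = 0.3318
P(incorrect) = 1 − 0.3318 = 0.6682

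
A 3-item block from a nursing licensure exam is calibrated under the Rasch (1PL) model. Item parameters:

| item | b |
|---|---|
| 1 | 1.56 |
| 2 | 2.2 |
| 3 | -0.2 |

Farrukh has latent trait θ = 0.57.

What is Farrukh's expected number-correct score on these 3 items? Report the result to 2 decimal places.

1.12

P(θ) = 1 / (1 + exp(−(θ − b)))
P_1 = 1/(1+e^{0.9900}) = 0.2709
P_2 = 1/(1+e^{1.6300}) = 0.1638
P_3 = 1/(1+e^{-0.7700}) = 0.6835
E[score] = 0.2709 + 0.1638 + 0.6835 = 1.1183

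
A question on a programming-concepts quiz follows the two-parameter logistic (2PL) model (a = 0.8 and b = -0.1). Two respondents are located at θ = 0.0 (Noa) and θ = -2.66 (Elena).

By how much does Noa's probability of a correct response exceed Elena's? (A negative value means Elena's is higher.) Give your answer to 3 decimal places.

P(θ) = 1 / (1 + exp(−a(θ − b)))
P(Noa) = 0.5200  [exponent 0.0800]
P(Elena) = 0.1143  [exponent -2.0480]
Difference = 0.5200 − 0.1143 = 0.4057

0.406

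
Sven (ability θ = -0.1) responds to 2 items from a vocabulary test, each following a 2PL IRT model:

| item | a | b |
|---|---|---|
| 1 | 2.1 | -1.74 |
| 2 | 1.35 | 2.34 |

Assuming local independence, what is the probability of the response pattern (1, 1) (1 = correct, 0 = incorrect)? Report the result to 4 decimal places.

0.0347

P(θ) = 1 / (1 + exp(−a(θ − b)))
P_1 = 1/(1+e^{-3.4440}) = 0.9691
P_2 = 1/(1+e^{3.2940}) = 0.0358
L = P_1 × P_2 = 0.9691 × 0.0358 = 0.03467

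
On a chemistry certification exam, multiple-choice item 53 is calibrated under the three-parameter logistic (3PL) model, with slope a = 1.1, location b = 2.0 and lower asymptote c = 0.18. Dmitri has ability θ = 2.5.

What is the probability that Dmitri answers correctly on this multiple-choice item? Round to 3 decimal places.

0.700

P(θ) = c + (1 − c) · 1 / (1 + exp(−a(θ − b)))
Exponent: 1.1 × (2.5 − 2.0) = 0.5500
1/(1 + e^{-0.5500}) = 0.6341
P = 0.18 + 0.82 × 0.6341 = 0.7000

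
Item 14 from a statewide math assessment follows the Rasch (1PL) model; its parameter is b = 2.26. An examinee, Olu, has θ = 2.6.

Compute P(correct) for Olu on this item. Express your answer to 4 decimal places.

0.5842

P(θ) = 1 / (1 + exp(−(θ − b)))
Exponent: (2.6 − 2.26) = 0.3400
1/(1 + e^{-0.3400}) = 0.5842
P = 0.5842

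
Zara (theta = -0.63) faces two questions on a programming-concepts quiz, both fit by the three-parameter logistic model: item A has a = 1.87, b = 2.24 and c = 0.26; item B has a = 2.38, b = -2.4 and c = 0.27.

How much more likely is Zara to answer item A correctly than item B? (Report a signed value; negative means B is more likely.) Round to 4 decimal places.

P(theta) = c + (1 − c) · 1 / (1 + exp(−a(theta − b)))
P_A = 0.2634
P_B = 0.9893
P_A − P_B = -0.7259

-0.7259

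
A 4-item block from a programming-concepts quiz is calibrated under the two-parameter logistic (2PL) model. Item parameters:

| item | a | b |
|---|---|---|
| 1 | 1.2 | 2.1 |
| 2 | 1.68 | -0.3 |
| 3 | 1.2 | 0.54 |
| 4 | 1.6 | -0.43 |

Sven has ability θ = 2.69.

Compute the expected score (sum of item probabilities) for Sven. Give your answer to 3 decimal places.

3.586

P(θ) = 1 / (1 + exp(−a(θ − b)))
P_1 = 1/(1+e^{-0.7080}) = 0.6700
P_2 = 1/(1+e^{-5.0232}) = 0.9935
P_3 = 1/(1+e^{-2.5800}) = 0.9296
P_4 = 1/(1+e^{-4.9920}) = 0.9933
E[score] = 0.6700 + 0.9935 + 0.9296 + 0.9933 = 3.5862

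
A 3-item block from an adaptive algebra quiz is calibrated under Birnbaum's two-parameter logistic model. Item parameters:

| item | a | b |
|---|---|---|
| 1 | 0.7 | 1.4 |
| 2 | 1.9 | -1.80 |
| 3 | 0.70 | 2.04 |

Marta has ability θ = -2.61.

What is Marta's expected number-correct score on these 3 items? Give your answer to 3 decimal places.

0.271

P(θ) = 1 / (1 + exp(−a(θ − b)))
P_1 = 1/(1+e^{2.8070}) = 0.0569
P_2 = 1/(1+e^{1.5390}) = 0.1767
P_3 = 1/(1+e^{3.2550}) = 0.0371
E[score] = 0.0569 + 0.1767 + 0.0371 = 0.2708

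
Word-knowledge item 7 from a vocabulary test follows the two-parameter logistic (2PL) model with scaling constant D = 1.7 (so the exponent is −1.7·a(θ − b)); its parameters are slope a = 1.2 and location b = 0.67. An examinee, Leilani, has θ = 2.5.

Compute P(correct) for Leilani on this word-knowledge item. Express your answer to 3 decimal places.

0.977

P(θ) = 1 / (1 + exp(−D·a(θ − b)))
Exponent: 1.7 × 1.2 × (2.5 − 0.67) = 3.7332
1/(1 + e^{-3.7332}) = 0.9766
P = 0.9766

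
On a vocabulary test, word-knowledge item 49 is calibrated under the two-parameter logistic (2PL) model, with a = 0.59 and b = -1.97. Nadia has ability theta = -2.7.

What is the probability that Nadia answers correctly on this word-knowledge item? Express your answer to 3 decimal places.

P(theta) = 1 / (1 + exp(−a(theta − b)))
Exponent: 0.59 × (-2.7 − (-1.97)) = -0.4307
1/(1 + e^{0.4307}) = 0.3940

0.394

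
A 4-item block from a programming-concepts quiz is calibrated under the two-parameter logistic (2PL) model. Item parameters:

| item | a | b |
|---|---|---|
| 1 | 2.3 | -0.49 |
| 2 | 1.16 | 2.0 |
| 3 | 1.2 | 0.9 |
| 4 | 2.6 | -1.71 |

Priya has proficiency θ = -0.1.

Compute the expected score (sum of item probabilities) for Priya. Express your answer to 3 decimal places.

2.007

P(θ) = 1 / (1 + exp(−a(θ − b)))
P_1 = 1/(1+e^{-0.8970}) = 0.7103
P_2 = 1/(1+e^{2.4360}) = 0.0805
P_3 = 1/(1+e^{1.2000}) = 0.2315
P_4 = 1/(1+e^{-4.1860}) = 0.9850
E[score] = 0.7103 + 0.0805 + 0.2315 + 0.9850 = 2.0073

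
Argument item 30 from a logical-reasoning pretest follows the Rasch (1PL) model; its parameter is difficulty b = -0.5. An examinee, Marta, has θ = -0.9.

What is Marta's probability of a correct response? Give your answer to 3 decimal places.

P(θ) = 1 / (1 + exp(−(θ − b)))
Exponent: (-0.9 − (-0.5)) = -0.4000
1/(1 + e^{0.4000}) = 0.4013
P = 0.4013

0.401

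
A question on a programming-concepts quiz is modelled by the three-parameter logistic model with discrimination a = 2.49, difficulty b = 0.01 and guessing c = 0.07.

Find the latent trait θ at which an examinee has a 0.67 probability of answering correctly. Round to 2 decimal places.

0.25

P(θ) = c + (1 − c) · 1 / (1 + exp(−a(θ − b)))
Remove guessing floor: (0.67 − 0.07)/(1 − 0.07) = 0.6452
logit = ln(0.6452/0.3548) = 0.5978
θ = b + logit/(a) = 0.01 + 0.5978/2.4900 = 0.2501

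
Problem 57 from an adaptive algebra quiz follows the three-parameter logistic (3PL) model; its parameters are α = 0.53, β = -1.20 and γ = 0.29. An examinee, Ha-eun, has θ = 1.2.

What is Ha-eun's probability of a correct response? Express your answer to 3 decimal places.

P(θ) = γ + (1 − γ) · 1 / (1 + exp(−α(θ − β)))
Exponent: 0.53 × (1.2 − (-1.20)) = 1.2720
1/(1 + e^{-1.2720}) = 0.7811
P = 0.29 + 0.71 × 0.7811 = 0.8446

0.845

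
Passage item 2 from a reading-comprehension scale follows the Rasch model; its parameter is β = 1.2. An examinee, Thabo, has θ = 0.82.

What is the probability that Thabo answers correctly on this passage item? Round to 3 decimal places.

0.406

P(θ) = 1 / (1 + exp(−(θ − β)))
Exponent: (0.82 − 1.2) = -0.3800
1/(1 + e^{0.3800}) = 0.4061
P = 0.4061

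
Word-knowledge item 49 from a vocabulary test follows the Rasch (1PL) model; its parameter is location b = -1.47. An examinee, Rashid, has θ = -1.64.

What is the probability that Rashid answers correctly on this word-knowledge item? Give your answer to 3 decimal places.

P(θ) = 1 / (1 + exp(−(θ − b)))
Exponent: (-1.64 − (-1.47)) = -0.1700
1/(1 + e^{0.1700}) = 0.4576
P = 0.4576

0.458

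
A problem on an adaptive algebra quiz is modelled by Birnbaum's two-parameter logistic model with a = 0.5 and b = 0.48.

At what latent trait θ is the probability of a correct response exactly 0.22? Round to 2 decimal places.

-2.05

P(θ) = 1 / (1 + exp(−a(θ − b)))
logit = ln(0.2200/0.7800) = -1.2657
θ = b + logit/(a) = 0.48 + (-1.2657)/0.5000 = -2.0513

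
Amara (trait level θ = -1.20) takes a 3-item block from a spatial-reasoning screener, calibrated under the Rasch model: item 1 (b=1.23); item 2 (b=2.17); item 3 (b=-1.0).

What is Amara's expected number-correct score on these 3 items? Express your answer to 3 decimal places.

P(θ) = 1 / (1 + exp(−(θ − b)))
P_1 = 1/(1+e^{2.4300}) = 0.0809
P_2 = 1/(1+e^{3.3700}) = 0.0332
P_3 = 1/(1+e^{0.2000}) = 0.4502
E[score] = 0.0809 + 0.0332 + 0.4502 = 0.5643

0.564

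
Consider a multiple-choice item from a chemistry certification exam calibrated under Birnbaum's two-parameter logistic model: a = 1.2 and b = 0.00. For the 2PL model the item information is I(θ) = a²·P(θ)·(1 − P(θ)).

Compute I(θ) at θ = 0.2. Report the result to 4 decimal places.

P = 1/(1+e^{-0.2400}) = 0.5597
P(1−P) = 0.5597 × 0.4403 = 0.2464
I = a² × P(1−P) = 1.2² × 0.2464 = 0.35487

0.3549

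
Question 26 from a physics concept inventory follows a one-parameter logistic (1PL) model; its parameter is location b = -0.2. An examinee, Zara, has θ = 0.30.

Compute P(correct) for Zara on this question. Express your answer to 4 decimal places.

0.6225

P(θ) = 1 / (1 + exp(−(θ − b)))
Exponent: (0.30 − (-0.2)) = 0.5000
1/(1 + e^{-0.5000}) = 0.6225
P = 0.6225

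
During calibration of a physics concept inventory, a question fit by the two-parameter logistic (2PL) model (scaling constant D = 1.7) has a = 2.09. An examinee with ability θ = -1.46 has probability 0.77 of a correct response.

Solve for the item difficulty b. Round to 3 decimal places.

P(θ) = 1 / (1 + exp(−D·a(θ − b)))
logit(0.77) = ln(0.77/0.23) = 1.2083
b = θ − logit/(1.7·a) = -1.46 − 1.2083/3.5530 = -1.8001

-1.800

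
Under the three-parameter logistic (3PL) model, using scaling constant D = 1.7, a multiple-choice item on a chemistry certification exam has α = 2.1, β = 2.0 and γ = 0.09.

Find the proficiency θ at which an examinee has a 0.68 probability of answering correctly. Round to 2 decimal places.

2.17

P(θ) = γ + (1 − γ) · 1 / (1 + exp(−D·α(θ − β)))
Remove guessing floor: (0.68 − 0.09)/(1 − 0.09) = 0.6484
logit = ln(0.6484/0.3516) = 0.6118
θ = β + logit/(1.7·α) = 2.0 + 0.6118/3.5700 = 2.1714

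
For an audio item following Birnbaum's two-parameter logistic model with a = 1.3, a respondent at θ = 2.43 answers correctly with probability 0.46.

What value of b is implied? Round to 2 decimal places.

P(θ) = 1 / (1 + exp(−a(θ − b)))
logit(0.46) = ln(0.46/0.54) = -0.1603
b = θ − logit/(a) = 2.43 − (-0.1603)/1.3000 = 2.5533

2.55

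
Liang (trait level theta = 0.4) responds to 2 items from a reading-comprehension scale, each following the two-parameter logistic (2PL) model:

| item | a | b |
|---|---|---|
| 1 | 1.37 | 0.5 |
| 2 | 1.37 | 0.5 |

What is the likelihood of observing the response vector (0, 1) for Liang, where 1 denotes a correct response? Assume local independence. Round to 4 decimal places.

P(theta) = 1 / (1 + exp(−a(theta − b)))
P_1 = 1/(1+e^{0.1370}) = 0.4658
P_2 = 1/(1+e^{0.1370}) = 0.4658
L = (1−P_1) × P_2 = 0.5342 × 0.4658 = 0.24883

0.2488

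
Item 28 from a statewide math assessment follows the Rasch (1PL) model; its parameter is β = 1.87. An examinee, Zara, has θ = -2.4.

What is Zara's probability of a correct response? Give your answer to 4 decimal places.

P(θ) = 1 / (1 + exp(−(θ − β)))
Exponent: (-2.4 − 1.87) = -4.2700
1/(1 + e^{4.2700}) = 0.0138
P = 0.0138

0.0138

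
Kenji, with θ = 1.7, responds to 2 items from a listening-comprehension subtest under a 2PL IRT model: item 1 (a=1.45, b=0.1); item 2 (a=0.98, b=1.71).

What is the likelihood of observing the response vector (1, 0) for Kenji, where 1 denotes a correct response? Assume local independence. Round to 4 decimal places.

0.4575

P(θ) = 1 / (1 + exp(−a(θ − b)))
P_1 = 1/(1+e^{-2.3200}) = 0.9105
P_2 = 1/(1+e^{0.0098}) = 0.4976
L = P_1 × (1−P_2) = 0.9105 × 0.5024 = 0.45749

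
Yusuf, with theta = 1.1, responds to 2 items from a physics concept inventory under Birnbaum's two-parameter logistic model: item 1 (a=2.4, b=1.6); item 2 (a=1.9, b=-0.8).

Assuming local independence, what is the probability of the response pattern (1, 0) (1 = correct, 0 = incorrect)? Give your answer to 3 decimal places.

P(theta) = 1 / (1 + exp(−a(theta − b)))
P_1 = 1/(1+e^{1.2000}) = 0.2315
P_2 = 1/(1+e^{-3.6100}) = 0.9737
L = P_1 × (1−P_2) = 0.2315 × 0.0263 = 0.00610

0.006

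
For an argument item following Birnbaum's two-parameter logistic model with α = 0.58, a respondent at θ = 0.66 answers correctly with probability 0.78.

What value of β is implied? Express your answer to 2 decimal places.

-1.52

P(θ) = 1 / (1 + exp(−α(θ − β)))
logit(0.78) = ln(0.78/0.22) = 1.2657
β = θ − logit/(α) = 0.66 − 1.2657/0.5800 = -1.5222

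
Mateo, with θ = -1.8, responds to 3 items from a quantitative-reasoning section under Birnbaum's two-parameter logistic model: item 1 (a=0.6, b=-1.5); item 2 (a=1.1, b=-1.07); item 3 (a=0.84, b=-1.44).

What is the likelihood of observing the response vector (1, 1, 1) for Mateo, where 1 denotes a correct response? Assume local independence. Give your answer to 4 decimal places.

P(θ) = 1 / (1 + exp(−a(θ − b)))
P_1 = 1/(1+e^{0.1800}) = 0.4551
P_2 = 1/(1+e^{0.8030}) = 0.3094
P_3 = 1/(1+e^{0.3024}) = 0.4250
L = P_1 × P_2 × P_3 = 0.4551 × 0.3094 × 0.4250 = 0.05984

0.0598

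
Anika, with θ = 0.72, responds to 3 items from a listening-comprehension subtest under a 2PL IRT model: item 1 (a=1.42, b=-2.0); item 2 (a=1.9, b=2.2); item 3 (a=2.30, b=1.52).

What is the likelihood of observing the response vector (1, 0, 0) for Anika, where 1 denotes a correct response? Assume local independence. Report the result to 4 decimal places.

P(θ) = 1 / (1 + exp(−a(θ − b)))
P_1 = 1/(1+e^{-3.8624}) = 0.9794
P_2 = 1/(1+e^{2.8120}) = 0.0567
P_3 = 1/(1+e^{1.8400}) = 0.1371
L = P_1 × (1−P_2) × (1−P_3) = 0.9794 × 0.9433 × 0.8629 = 0.79728

0.7973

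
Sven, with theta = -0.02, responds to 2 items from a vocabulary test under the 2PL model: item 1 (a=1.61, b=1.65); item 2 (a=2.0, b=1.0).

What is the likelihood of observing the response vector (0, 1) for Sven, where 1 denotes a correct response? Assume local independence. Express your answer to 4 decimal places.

P(theta) = 1 / (1 + exp(−a(theta − b)))
P_1 = 1/(1+e^{2.6887}) = 0.0636
P_2 = 1/(1+e^{2.0400}) = 0.1151
L = (1−P_1) × P_2 = 0.9364 × 0.1151 = 0.10774

0.1077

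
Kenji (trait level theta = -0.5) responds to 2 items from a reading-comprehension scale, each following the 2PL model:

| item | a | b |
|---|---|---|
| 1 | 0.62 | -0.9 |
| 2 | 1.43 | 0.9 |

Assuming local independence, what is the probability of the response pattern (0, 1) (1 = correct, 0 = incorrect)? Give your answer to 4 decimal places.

0.0522

P(theta) = 1 / (1 + exp(−a(theta − b)))
P_1 = 1/(1+e^{-0.2480}) = 0.5617
P_2 = 1/(1+e^{2.0020}) = 0.1190
L = (1−P_1) × P_2 = 0.4383 × 0.1190 = 0.05216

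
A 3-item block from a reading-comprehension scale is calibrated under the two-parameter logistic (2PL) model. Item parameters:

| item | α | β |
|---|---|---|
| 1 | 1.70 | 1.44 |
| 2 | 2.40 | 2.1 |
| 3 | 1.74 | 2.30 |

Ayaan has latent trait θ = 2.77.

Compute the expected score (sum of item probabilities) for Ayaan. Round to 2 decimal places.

2.43

P(θ) = 1 / (1 + exp(−α(θ − β)))
P_1 = 1/(1+e^{-2.2610}) = 0.9056
P_2 = 1/(1+e^{-1.6080}) = 0.8331
P_3 = 1/(1+e^{-0.8178}) = 0.6938
E[score] = 0.9056 + 0.8331 + 0.6938 = 2.4325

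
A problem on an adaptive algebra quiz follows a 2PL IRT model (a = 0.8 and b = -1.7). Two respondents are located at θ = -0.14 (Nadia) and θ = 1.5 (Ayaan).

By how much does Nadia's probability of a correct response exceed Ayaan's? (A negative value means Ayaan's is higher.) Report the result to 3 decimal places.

-0.151

P(θ) = 1 / (1 + exp(−a(θ − b)))
P(Nadia) = 0.7770  [exponent 1.2480]
P(Ayaan) = 0.9282  [exponent 2.5600]
Difference = 0.7770 − 0.9282 = -0.1513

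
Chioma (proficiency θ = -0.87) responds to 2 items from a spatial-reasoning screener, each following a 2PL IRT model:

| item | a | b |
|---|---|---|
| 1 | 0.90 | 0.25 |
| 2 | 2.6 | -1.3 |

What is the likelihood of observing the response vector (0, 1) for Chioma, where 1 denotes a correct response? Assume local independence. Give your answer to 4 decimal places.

P(θ) = 1 / (1 + exp(−a(θ − b)))
P_1 = 1/(1+e^{1.0080}) = 0.2674
P_2 = 1/(1+e^{-1.1180}) = 0.7536
L = (1−P_1) × P_2 = 0.7326 × 0.7536 = 0.55212

0.5521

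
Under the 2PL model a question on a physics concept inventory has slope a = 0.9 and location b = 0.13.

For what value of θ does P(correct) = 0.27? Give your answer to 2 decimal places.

-0.98

P(θ) = 1 / (1 + exp(−a(θ − b)))
logit = ln(0.2700/0.7300) = -0.9946
θ = b + logit/(a) = 0.13 + (-0.9946)/0.9000 = -0.9751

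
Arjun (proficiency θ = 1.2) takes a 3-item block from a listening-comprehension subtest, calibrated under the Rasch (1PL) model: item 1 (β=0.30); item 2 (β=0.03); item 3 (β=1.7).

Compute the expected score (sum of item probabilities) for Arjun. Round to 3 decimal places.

P(θ) = 1 / (1 + exp(−(θ − β)))
P_1 = 1/(1+e^{-0.9000}) = 0.7109
P_2 = 1/(1+e^{-1.1700}) = 0.7631
P_3 = 1/(1+e^{0.5000}) = 0.3775
E[score] = 0.7109 + 0.7631 + 0.3775 = 1.8516

1.852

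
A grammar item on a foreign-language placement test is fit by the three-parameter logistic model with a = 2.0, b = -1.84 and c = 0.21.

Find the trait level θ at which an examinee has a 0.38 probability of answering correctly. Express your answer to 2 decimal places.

-2.49

P(θ) = c + (1 − c) · 1 / (1 + exp(−a(θ − b)))
Remove guessing floor: (0.38 − 0.21)/(1 − 0.21) = 0.2152
logit = ln(0.2152/0.7848) = -1.2939
θ = b + logit/(a) = -1.84 + (-1.2939)/2.0000 = -2.4870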